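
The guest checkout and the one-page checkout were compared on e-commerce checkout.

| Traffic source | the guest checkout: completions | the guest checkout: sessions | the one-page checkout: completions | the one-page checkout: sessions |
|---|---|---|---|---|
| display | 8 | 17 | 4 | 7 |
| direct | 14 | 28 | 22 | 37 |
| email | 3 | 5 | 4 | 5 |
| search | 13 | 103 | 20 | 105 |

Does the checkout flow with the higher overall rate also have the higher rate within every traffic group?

Display: the guest checkout 8/17 = 47.1%, the one-page checkout 4/7 = 57.1% → the one-page checkout
Direct: the guest checkout 14/28 = 50.0%, the one-page checkout 22/37 = 59.5% → the one-page checkout
Email: the guest checkout 3/5 = 60.0%, the one-page checkout 4/5 = 80.0% → the one-page checkout
Search: the guest checkout 13/103 = 12.6%, the one-page checkout 20/105 = 19.0% → the one-page checkout
Overall: the guest checkout 38/153 = 24.8%, the one-page checkout 50/154 = 32.5% → the one-page checkout
The one-page checkout wins overall and in every traffic group — no reversal.

Yes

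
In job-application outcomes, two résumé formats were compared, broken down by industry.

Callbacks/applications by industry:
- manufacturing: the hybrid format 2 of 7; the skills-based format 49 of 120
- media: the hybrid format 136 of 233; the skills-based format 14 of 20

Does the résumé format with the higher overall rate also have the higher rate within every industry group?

Manufacturing: the hybrid format 2/7 = 28.6%, the skills-based format 49/120 = 40.8% → the skills-based format
Media: the hybrid format 136/233 = 58.4%, the skills-based format 14/20 = 70.0% → the skills-based format
Overall: the hybrid format 138/240 = 57.5%, the skills-based format 63/140 = 45.0% → the hybrid format
The skills-based format wins each industry group but the hybrid format wins overall — the comparison reverses. The skills-based format's applications skew toward manufacturing, which has a lower base rate.

No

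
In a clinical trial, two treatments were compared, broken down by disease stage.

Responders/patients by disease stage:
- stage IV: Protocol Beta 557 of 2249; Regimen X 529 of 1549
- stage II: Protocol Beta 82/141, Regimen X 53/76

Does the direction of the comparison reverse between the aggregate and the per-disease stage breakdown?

Stage IV: Protocol Beta 557/2249 = 24.8%, Regimen X 529/1549 = 34.2% → Regimen X
Stage II: Protocol Beta 82/141 = 58.2%, Regimen X 53/76 = 69.7% → Regimen X
Overall: Protocol Beta 639/2390 = 26.7%, Regimen X 582/1625 = 35.8% → Regimen X
Regimen X wins overall and in every disease group — no reversal.

No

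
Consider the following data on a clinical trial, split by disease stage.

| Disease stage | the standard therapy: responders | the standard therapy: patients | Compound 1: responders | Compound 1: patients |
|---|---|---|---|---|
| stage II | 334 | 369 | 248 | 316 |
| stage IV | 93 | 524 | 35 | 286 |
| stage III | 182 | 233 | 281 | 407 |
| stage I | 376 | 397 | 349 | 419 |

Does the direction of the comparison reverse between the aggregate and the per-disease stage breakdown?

Stage II: the standard therapy 334/369 = 90.5%, Compound 1 248/316 = 78.5% → the standard therapy
Stage IV: the standard therapy 93/524 = 17.7%, Compound 1 35/286 = 12.2% → the standard therapy
Stage III: the standard therapy 182/233 = 78.1%, Compound 1 281/407 = 69.0% → the standard therapy
Stage I: the standard therapy 376/397 = 94.7%, Compound 1 349/419 = 83.3% → the standard therapy
Overall: the standard therapy 985/1523 = 64.7%, Compound 1 913/1428 = 63.9% → the standard therapy
The standard therapy wins overall and in every disease group — no reversal.

No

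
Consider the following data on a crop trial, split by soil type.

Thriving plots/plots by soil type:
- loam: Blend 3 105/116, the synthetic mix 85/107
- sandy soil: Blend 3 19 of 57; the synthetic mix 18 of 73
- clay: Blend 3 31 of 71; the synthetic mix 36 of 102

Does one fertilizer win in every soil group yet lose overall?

No

Loam: Blend 3 105/116 = 90.5%, the synthetic mix 85/107 = 79.4% → Blend 3
Sandy soil: Blend 3 19/57 = 33.3%, the synthetic mix 18/73 = 24.7% → Blend 3
Clay: Blend 3 31/71 = 43.7%, the synthetic mix 36/102 = 35.3% → Blend 3
Overall: Blend 3 155/244 = 63.5%, the synthetic mix 139/282 = 49.3% → Blend 3
Blend 3 wins overall and in every soil group — no reversal.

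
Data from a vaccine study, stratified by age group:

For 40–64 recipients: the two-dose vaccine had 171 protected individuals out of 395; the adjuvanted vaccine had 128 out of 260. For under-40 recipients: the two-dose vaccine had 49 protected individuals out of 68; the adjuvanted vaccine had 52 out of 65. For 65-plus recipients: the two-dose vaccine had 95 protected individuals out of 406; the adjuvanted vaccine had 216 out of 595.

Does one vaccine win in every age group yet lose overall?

40–64: the two-dose vaccine 171/395 = 43.3%, the adjuvanted vaccine 128/260 = 49.2% → the adjuvanted vaccine
Under-40: the two-dose vaccine 49/68 = 72.1%, the adjuvanted vaccine 52/65 = 80.0% → the adjuvanted vaccine
65-plus: the two-dose vaccine 95/406 = 23.4%, the adjuvanted vaccine 216/595 = 36.3% → the adjuvanted vaccine
Overall: the two-dose vaccine 315/869 = 36.2%, the adjuvanted vaccine 396/920 = 43.0% → the adjuvanted vaccine
The adjuvanted vaccine wins overall and in every age group — no reversal.

No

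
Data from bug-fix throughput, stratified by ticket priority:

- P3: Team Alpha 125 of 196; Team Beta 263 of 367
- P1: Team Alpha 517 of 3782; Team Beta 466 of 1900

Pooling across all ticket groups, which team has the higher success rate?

P3: Team Alpha 125/196 = 63.8%, Team Beta 263/367 = 71.7% → Team Beta
P1: Team Alpha 517/3782 = 13.7%, Team Beta 466/1900 = 24.5% → Team Beta
Overall: Team Alpha 642/3978 = 16.1%, Team Beta 729/2267 = 32.2% → Team Beta

Team Beta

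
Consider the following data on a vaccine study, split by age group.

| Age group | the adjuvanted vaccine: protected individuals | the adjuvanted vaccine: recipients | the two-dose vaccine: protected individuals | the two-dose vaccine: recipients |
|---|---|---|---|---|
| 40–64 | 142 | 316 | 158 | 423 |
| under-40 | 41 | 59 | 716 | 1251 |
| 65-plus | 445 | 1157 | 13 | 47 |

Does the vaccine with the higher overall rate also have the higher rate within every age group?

No

40–64: the adjuvanted vaccine 142/316 = 44.9%, the two-dose vaccine 158/423 = 37.4% → the adjuvanted vaccine
Under-40: the adjuvanted vaccine 41/59 = 69.5%, the two-dose vaccine 716/1251 = 57.2% → the adjuvanted vaccine
65-plus: the adjuvanted vaccine 445/1157 = 38.5%, the two-dose vaccine 13/47 = 27.7% → the adjuvanted vaccine
Overall: the adjuvanted vaccine 628/1532 = 41.0%, the two-dose vaccine 887/1721 = 51.5% → the two-dose vaccine
The adjuvanted vaccine wins each age group but the two-dose vaccine wins overall — the comparison reverses. The adjuvanted vaccine's recipients skew toward 65-plus, which has a lower base rate.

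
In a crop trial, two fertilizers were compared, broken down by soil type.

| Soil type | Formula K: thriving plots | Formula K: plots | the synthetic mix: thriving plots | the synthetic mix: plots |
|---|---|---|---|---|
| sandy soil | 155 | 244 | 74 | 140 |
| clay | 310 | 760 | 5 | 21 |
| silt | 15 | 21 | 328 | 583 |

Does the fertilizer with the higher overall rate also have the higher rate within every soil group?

No

Sandy soil: Formula K 155/244 = 63.5%, the synthetic mix 74/140 = 52.9% → Formula K
Clay: Formula K 310/760 = 40.8%, the synthetic mix 5/21 = 23.8% → Formula K
Silt: Formula K 15/21 = 71.4%, the synthetic mix 328/583 = 56.3% → Formula K
Overall: Formula K 480/1025 = 46.8%, the synthetic mix 407/744 = 54.7% → the synthetic mix
Formula K wins each soil group but the synthetic mix wins overall — the comparison reverses. Formula K's plots skew toward clay, which has a lower base rate.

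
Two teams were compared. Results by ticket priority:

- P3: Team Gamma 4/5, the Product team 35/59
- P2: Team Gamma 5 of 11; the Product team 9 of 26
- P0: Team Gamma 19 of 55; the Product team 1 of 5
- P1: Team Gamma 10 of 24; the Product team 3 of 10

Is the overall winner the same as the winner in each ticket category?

P3: Team Gamma 4/5 = 80.0%, the Product team 35/59 = 59.3% → Team Gamma
P2: Team Gamma 5/11 = 45.5%, the Product team 9/26 = 34.6% → Team Gamma
P0: Team Gamma 19/55 = 34.5%, the Product team 1/5 = 20.0% → Team Gamma
P1: Team Gamma 10/24 = 41.7%, the Product team 3/10 = 30.0% → Team Gamma
Overall: Team Gamma 38/95 = 40.0%, the Product team 48/100 = 48.0% → the Product team
Team Gamma wins each ticket group but the Product team wins overall — the comparison reverses. Team Gamma's tickets skew toward P0, which has a lower base rate.

No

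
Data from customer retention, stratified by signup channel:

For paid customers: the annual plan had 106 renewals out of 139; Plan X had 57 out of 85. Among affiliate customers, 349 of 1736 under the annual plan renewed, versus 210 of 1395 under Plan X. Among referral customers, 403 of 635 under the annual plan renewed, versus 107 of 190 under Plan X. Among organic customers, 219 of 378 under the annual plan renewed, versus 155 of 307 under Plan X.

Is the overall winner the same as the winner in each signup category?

Paid: the annual plan 106/139 = 76.3%, Plan X 57/85 = 67.1% → the annual plan
Affiliate: the annual plan 349/1736 = 20.1%, Plan X 210/1395 = 15.1% → the annual plan
Referral: the annual plan 403/635 = 63.5%, Plan X 107/190 = 56.3% → the annual plan
Organic: the annual plan 219/378 = 57.9%, Plan X 155/307 = 50.5% → the annual plan
Overall: the annual plan 1077/2888 = 37.3%, Plan X 529/1977 = 26.8% → the annual plan
The annual plan wins overall and in every signup group — no reversal.

Yes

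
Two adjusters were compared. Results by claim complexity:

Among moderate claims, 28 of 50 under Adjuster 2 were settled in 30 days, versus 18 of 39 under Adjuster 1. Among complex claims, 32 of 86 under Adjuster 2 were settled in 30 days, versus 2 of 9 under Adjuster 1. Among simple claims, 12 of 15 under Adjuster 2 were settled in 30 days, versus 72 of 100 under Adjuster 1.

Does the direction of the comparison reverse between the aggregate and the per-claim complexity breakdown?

Yes

Moderate: Adjuster 2 28/50 = 56.0%, Adjuster 1 18/39 = 46.2% → Adjuster 2
Complex: Adjuster 2 32/86 = 37.2%, Adjuster 1 2/9 = 22.2% → Adjuster 2
Simple: Adjuster 2 12/15 = 80.0%, Adjuster 1 72/100 = 72.0% → Adjuster 2
Overall: Adjuster 2 72/151 = 47.7%, Adjuster 1 92/148 = 62.2% → Adjuster 1
Adjuster 2 wins each claim group but Adjuster 1 wins overall — the comparison reverses. Adjuster 2's claims skew toward complex, which has a lower base rate.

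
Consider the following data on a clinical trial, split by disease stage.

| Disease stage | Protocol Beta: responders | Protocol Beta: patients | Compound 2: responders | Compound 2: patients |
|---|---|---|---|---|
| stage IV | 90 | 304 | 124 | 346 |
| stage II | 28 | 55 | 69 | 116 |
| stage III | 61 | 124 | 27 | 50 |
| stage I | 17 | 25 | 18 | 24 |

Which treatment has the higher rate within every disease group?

Stage IV: Protocol Beta 90/304 = 29.6%, Compound 2 124/346 = 35.8% → Compound 2
Stage II: Protocol Beta 28/55 = 50.9%, Compound 2 69/116 = 59.5% → Compound 2
Stage III: Protocol Beta 61/124 = 49.2%, Compound 2 27/50 = 54.0% → Compound 2
Stage I: Protocol Beta 17/25 = 68.0%, Compound 2 18/24 = 75.0% → Compound 2
Compound 2 has the higher rate in all 4 groups.

Compound 2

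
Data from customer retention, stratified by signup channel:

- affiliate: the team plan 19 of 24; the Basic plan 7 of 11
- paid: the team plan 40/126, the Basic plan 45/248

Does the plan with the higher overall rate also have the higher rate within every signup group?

Yes

Affiliate: the team plan 19/24 = 79.2%, the Basic plan 7/11 = 63.6% → the team plan
Paid: the team plan 40/126 = 31.7%, the Basic plan 45/248 = 18.1% → the team plan
Overall: the team plan 59/150 = 39.3%, the Basic plan 52/259 = 20.1% → the team plan
The team plan wins overall and in every signup group — no reversal.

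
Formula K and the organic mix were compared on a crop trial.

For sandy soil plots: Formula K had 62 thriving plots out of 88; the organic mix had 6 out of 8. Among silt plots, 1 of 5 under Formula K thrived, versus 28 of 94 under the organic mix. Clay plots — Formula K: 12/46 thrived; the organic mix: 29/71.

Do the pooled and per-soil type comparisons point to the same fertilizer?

No

Sandy soil: Formula K 62/88 = 70.5%, the organic mix 6/8 = 75.0% → the organic mix
Silt: Formula K 1/5 = 20.0%, the organic mix 28/94 = 29.8% → the organic mix
Clay: Formula K 12/46 = 26.1%, the organic mix 29/71 = 40.8% → the organic mix
Overall: Formula K 75/139 = 54.0%, the organic mix 63/173 = 36.4% → Formula K
The organic mix wins each soil group but Formula K wins overall — the comparison reverses. The organic mix's plots skew toward silt, which has a lower base rate.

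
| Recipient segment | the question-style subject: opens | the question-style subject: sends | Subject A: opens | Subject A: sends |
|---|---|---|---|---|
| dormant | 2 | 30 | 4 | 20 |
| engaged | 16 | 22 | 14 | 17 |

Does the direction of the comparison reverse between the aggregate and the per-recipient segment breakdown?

Dormant: the question-style subject 2/30 = 6.7%, Subject A 4/20 = 20.0% → Subject A
Engaged: the question-style subject 16/22 = 72.7%, Subject A 14/17 = 82.4% → Subject A
Overall: the question-style subject 18/52 = 34.6%, Subject A 18/37 = 48.6% → Subject A
Subject A wins overall and in every recipient group — no reversal.

No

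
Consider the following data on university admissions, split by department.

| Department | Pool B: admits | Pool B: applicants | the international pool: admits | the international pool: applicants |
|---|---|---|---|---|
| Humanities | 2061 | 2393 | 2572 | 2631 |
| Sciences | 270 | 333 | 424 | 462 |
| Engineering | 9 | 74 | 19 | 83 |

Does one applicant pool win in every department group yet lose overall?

No

Humanities: Pool B 2061/2393 = 86.1%, the international pool 2572/2631 = 97.8% → the international pool
Sciences: Pool B 270/333 = 81.1%, the international pool 424/462 = 91.8% → the international pool
Engineering: Pool B 9/74 = 12.2%, the international pool 19/83 = 22.9% → the international pool
Overall: Pool B 2340/2800 = 83.6%, the international pool 3015/3176 = 94.9% → the international pool
The international pool wins overall and in every department group — no reversal.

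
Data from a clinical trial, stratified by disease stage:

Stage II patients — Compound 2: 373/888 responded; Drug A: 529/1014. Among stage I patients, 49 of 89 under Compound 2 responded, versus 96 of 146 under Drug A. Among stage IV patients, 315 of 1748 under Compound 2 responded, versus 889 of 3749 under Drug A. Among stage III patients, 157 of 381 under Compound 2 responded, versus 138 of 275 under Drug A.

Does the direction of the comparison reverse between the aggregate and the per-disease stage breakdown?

Stage II: Compound 2 373/888 = 42.0%, Drug A 529/1014 = 52.2% → Drug A
Stage I: Compound 2 49/89 = 55.1%, Drug A 96/146 = 65.8% → Drug A
Stage IV: Compound 2 315/1748 = 18.0%, Drug A 889/3749 = 23.7% → Drug A
Stage III: Compound 2 157/381 = 41.2%, Drug A 138/275 = 50.2% → Drug A
Overall: Compound 2 894/3106 = 28.8%, Drug A 1652/5184 = 31.9% → Drug A
Drug A wins overall and in every disease group — no reversal.

No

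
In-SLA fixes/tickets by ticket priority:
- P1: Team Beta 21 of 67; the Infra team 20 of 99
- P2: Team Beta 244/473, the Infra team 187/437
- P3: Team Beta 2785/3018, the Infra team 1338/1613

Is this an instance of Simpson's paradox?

P1: Team Beta 21/67 = 31.3%, the Infra team 20/99 = 20.2% → Team Beta
P2: Team Beta 244/473 = 51.6%, the Infra team 187/437 = 42.8% → Team Beta
P3: Team Beta 2785/3018 = 92.3%, the Infra team 1338/1613 = 83.0% → Team Beta
Overall: Team Beta 3050/3558 = 85.7%, the Infra team 1545/2149 = 71.9% → Team Beta
Team Beta wins overall and in every ticket group — no reversal.

No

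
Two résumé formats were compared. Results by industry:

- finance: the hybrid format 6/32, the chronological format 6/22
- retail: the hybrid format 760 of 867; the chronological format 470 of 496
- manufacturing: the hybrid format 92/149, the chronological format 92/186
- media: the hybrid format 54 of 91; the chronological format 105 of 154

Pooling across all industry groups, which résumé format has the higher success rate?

Finance: the hybrid format 6/32 = 18.8%, the chronological format 6/22 = 27.3% → the chronological format
Retail: the hybrid format 760/867 = 87.7%, the chronological format 470/496 = 94.8% → the chronological format
Manufacturing: the hybrid format 92/149 = 61.7%, the chronological format 92/186 = 49.5% → the hybrid format
Media: the hybrid format 54/91 = 59.3%, the chronological format 105/154 = 68.2% → the chronological format
Overall: the hybrid format 912/1139 = 80.1%, the chronological format 673/858 = 78.4% → the hybrid format
(Neither sweeps every industry group, but the hybrid format has the higher pooled rate.)

the hybrid format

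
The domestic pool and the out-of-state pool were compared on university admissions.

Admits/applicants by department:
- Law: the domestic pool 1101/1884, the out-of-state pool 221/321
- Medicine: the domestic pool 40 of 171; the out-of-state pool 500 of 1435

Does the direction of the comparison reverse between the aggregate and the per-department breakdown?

Law: the domestic pool 1101/1884 = 58.4%, the out-of-state pool 221/321 = 68.8% → the out-of-state pool
Medicine: the domestic pool 40/171 = 23.4%, the out-of-state pool 500/1435 = 34.8% → the out-of-state pool
Overall: the domestic pool 1141/2055 = 55.5%, the out-of-state pool 721/1756 = 41.1% → the domestic pool
The out-of-state pool wins each department group but the domestic pool wins overall — the comparison reverses. The out-of-state pool's applicants skew toward Medicine, which has a lower base rate.

Yes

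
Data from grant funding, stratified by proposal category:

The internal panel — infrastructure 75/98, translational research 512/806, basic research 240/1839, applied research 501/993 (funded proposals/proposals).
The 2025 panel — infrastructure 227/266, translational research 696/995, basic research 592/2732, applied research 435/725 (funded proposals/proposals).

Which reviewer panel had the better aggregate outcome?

the 2025 panel

Infrastructure: the internal panel 75/98 = 76.5%, the 2025 panel 227/266 = 85.3% → the 2025 panel
Translational research: the internal panel 512/806 = 63.5%, the 2025 panel 696/995 = 69.9% → the 2025 panel
Basic research: the internal panel 240/1839 = 13.1%, the 2025 panel 592/2732 = 21.7% → the 2025 panel
Applied research: the internal panel 501/993 = 50.5%, the 2025 panel 435/725 = 60.0% → the 2025 panel
Overall: the internal panel 1328/3736 = 35.5%, the 2025 panel 1950/4718 = 41.3% → the 2025 panel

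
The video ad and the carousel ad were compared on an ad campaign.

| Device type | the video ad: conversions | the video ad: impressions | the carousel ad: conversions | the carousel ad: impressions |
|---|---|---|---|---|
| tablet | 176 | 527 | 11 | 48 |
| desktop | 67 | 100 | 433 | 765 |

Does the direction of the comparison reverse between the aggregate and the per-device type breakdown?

Tablet: the video ad 176/527 = 33.4%, the carousel ad 11/48 = 22.9% → the video ad
Desktop: the video ad 67/100 = 67.0%, the carousel ad 433/765 = 56.6% → the video ad
Overall: the video ad 243/627 = 38.8%, the carousel ad 444/813 = 54.6% → the carousel ad
The video ad wins each device group but the carousel ad wins overall — the comparison reverses. The video ad's impressions skew toward tablet, which has a lower base rate.

Yes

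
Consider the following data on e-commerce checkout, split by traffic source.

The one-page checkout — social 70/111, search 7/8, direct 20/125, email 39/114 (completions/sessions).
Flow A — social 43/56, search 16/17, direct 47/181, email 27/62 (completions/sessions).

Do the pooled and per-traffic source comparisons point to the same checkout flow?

Social: the one-page checkout 70/111 = 63.1%, Flow A 43/56 = 76.8% → Flow A
Search: the one-page checkout 7/8 = 87.5%, Flow A 16/17 = 94.1% → Flow A
Direct: the one-page checkout 20/125 = 16.0%, Flow A 47/181 = 26.0% → Flow A
Email: the one-page checkout 39/114 = 34.2%, Flow A 27/62 = 43.5% → Flow A
Overall: the one-page checkout 136/358 = 38.0%, Flow A 133/316 = 42.1% → Flow A
Flow A wins overall and in every traffic group — no reversal.

Yes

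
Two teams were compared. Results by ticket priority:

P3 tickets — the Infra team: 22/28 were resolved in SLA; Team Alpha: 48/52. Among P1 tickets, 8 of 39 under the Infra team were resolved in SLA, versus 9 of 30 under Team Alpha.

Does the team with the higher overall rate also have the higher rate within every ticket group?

P3: the Infra team 22/28 = 78.6%, Team Alpha 48/52 = 92.3% → Team Alpha
P1: the Infra team 8/39 = 20.5%, Team Alpha 9/30 = 30.0% → Team Alpha
Overall: the Infra team 30/67 = 44.8%, Team Alpha 57/82 = 69.5% → Team Alpha
Team Alpha wins overall and in every ticket group — no reversal.

Yes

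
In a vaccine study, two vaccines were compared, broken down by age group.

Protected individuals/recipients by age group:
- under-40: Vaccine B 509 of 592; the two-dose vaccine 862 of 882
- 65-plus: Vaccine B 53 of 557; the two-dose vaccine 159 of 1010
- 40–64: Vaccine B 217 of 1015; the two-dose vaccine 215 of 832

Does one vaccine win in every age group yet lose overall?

Under-40: Vaccine B 509/592 = 86.0%, the two-dose vaccine 862/882 = 97.7% → the two-dose vaccine
65-plus: Vaccine B 53/557 = 9.5%, the two-dose vaccine 159/1010 = 15.7% → the two-dose vaccine
40–64: Vaccine B 217/1015 = 21.4%, the two-dose vaccine 215/832 = 25.8% → the two-dose vaccine
Overall: Vaccine B 779/2164 = 36.0%, the two-dose vaccine 1236/2724 = 45.4% → the two-dose vaccine
The two-dose vaccine wins overall and in every age group — no reversal.

No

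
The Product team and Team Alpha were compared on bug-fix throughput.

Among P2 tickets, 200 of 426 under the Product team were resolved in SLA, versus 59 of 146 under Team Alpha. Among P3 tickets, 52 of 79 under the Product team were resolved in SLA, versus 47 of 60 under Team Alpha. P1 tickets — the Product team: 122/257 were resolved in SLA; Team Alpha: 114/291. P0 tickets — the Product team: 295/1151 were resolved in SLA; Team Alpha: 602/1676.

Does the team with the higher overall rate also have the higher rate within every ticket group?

No

P2: the Product team 200/426 = 46.9%, Team Alpha 59/146 = 40.4% → the Product team
P3: the Product team 52/79 = 65.8%, Team Alpha 47/60 = 78.3% → Team Alpha
P1: the Product team 122/257 = 47.5%, Team Alpha 114/291 = 39.2% → the Product team
P0: the Product team 295/1151 = 25.6%, Team Alpha 602/1676 = 35.9% → Team Alpha
Overall: the Product team 669/1913 = 35.0%, Team Alpha 822/2173 = 37.8% → Team Alpha
Neither sweeps: the Product team wins 2 of 4 groups, Team Alpha wins 2. Team Alpha wins overall but not every group — no Simpson reversal.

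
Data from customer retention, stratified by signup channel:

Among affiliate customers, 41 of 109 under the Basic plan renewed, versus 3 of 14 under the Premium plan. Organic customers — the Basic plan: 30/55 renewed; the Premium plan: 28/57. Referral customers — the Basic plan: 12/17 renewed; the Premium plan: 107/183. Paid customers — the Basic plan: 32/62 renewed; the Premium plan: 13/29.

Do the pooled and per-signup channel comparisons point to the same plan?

Affiliate: the Basic plan 41/109 = 37.6%, the Premium plan 3/14 = 21.4% → the Basic plan
Organic: the Basic plan 30/55 = 54.5%, the Premium plan 28/57 = 49.1% → the Basic plan
Referral: the Basic plan 12/17 = 70.6%, the Premium plan 107/183 = 58.5% → the Basic plan
Paid: the Basic plan 32/62 = 51.6%, the Premium plan 13/29 = 44.8% → the Basic plan
Overall: the Basic plan 115/243 = 47.3%, the Premium plan 151/283 = 53.4% → the Premium plan
The Basic plan wins each signup group but the Premium plan wins overall — the comparison reverses. The Basic plan's customers skew toward affiliate, which has a lower base rate.

No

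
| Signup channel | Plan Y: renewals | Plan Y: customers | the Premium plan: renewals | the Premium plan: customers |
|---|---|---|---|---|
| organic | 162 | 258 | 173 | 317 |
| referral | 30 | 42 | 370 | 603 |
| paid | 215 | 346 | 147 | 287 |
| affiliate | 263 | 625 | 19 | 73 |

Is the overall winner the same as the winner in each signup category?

No

Organic: Plan Y 162/258 = 62.8%, the Premium plan 173/317 = 54.6% → Plan Y
Referral: Plan Y 30/42 = 71.4%, the Premium plan 370/603 = 61.4% → Plan Y
Paid: Plan Y 215/346 = 62.1%, the Premium plan 147/287 = 51.2% → Plan Y
Affiliate: Plan Y 263/625 = 42.1%, the Premium plan 19/73 = 26.0% → Plan Y
Overall: Plan Y 670/1271 = 52.7%, the Premium plan 709/1280 = 55.4% → the Premium plan
Plan Y wins each signup group but the Premium plan wins overall — the comparison reverses. Plan Y's customers skew toward affiliate, which has a lower base rate.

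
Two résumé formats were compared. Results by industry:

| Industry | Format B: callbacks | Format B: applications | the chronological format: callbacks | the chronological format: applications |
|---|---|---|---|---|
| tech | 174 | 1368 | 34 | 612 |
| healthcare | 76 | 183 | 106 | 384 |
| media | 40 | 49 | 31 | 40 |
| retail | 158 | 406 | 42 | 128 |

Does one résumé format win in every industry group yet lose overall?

No

Tech: Format B 174/1368 = 12.7%, the chronological format 34/612 = 5.6% → Format B
Healthcare: Format B 76/183 = 41.5%, the chronological format 106/384 = 27.6% → Format B
Media: Format B 40/49 = 81.6%, the chronological format 31/40 = 77.5% → Format B
Retail: Format B 158/406 = 38.9%, the chronological format 42/128 = 32.8% → Format B
Overall: Format B 448/2006 = 22.3%, the chronological format 213/1164 = 18.3% → Format B
Format B wins overall and in every industry group — no reversal.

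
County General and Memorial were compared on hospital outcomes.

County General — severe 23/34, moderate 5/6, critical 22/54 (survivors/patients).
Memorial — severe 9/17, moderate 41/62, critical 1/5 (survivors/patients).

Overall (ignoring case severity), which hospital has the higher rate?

Memorial

Severe: County General 23/34 = 67.6%, Memorial 9/17 = 52.9% → County General
Moderate: County General 5/6 = 83.3%, Memorial 41/62 = 66.1% → County General
Critical: County General 22/54 = 40.7%, Memorial 1/5 = 20.0% → County General
Overall: County General 50/94 = 53.2%, Memorial 51/84 = 60.7% → Memorial
(County General wins every case group but Memorial wins overall — County General's patients skew toward the low-rate critical group.)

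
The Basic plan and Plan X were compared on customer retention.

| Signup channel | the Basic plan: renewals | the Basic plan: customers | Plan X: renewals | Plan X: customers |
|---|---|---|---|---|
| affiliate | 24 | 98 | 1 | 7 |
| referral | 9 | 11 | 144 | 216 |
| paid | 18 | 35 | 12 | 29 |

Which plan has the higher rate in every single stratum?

Affiliate: the Basic plan 24/98 = 24.5%, Plan X 1/7 = 14.3% → the Basic plan
Referral: the Basic plan 9/11 = 81.8%, Plan X 144/216 = 66.7% → the Basic plan
Paid: the Basic plan 18/35 = 51.4%, Plan X 12/29 = 41.4% → the Basic plan
The Basic plan has the higher rate in all 3 groups.

the Basic plan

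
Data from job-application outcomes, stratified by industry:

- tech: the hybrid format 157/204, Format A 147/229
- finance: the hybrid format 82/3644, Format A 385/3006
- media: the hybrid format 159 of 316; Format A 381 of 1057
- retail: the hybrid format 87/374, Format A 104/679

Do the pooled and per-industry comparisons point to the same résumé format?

No

Tech: the hybrid format 157/204 = 77.0%, Format A 147/229 = 64.2% → the hybrid format
Finance: the hybrid format 82/3644 = 2.3%, Format A 385/3006 = 12.8% → Format A
Media: the hybrid format 159/316 = 50.3%, Format A 381/1057 = 36.0% → the hybrid format
Retail: the hybrid format 87/374 = 23.3%, Format A 104/679 = 15.3% → the hybrid format
Overall: the hybrid format 485/4538 = 10.7%, Format A 1017/4971 = 20.5% → Format A
Neither sweeps: the hybrid format wins 3 of 4 groups, Format A wins 1. Format A wins overall but not every group — no Simpson reversal.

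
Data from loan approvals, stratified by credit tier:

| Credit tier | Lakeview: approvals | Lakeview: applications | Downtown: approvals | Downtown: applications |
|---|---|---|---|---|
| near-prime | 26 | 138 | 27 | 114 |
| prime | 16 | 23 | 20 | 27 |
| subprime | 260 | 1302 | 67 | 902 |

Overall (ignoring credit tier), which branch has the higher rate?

Near-prime: Lakeview 26/138 = 18.8%, Downtown 27/114 = 23.7% → Downtown
Prime: Lakeview 16/23 = 69.6%, Downtown 20/27 = 74.1% → Downtown
Subprime: Lakeview 260/1302 = 20.0%, Downtown 67/902 = 7.4% → Lakeview
Overall: Lakeview 302/1463 = 20.6%, Downtown 114/1043 = 10.9% → Lakeview
(Neither sweeps every credit group, but Lakeview has the higher pooled rate.)

Lakeview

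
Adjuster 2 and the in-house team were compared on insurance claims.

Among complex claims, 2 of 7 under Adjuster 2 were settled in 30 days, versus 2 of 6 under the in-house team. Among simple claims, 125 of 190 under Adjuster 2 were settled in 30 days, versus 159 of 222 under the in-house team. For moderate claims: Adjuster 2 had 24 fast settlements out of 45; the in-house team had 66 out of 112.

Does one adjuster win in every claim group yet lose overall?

No

Complex: Adjuster 2 2/7 = 28.6%, the in-house team 2/6 = 33.3% → the in-house team
Simple: Adjuster 2 125/190 = 65.8%, the in-house team 159/222 = 71.6% → the in-house team
Moderate: Adjuster 2 24/45 = 53.3%, the in-house team 66/112 = 58.9% → the in-house team
Overall: Adjuster 2 151/242 = 62.4%, the in-house team 227/340 = 66.8% → the in-house team
The in-house team wins overall and in every claim group — no reversal.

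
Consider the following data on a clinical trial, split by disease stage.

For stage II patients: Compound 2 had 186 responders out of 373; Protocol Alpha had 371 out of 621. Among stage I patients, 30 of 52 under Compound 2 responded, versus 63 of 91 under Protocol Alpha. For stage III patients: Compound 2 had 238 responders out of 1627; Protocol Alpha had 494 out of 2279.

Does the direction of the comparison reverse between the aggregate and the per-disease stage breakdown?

No

Stage II: Compound 2 186/373 = 49.9%, Protocol Alpha 371/621 = 59.7% → Protocol Alpha
Stage I: Compound 2 30/52 = 57.7%, Protocol Alpha 63/91 = 69.2% → Protocol Alpha
Stage III: Compound 2 238/1627 = 14.6%, Protocol Alpha 494/2279 = 21.7% → Protocol Alpha
Overall: Compound 2 454/2052 = 22.1%, Protocol Alpha 928/2991 = 31.0% → Protocol Alpha
Protocol Alpha wins overall and in every disease group — no reversal.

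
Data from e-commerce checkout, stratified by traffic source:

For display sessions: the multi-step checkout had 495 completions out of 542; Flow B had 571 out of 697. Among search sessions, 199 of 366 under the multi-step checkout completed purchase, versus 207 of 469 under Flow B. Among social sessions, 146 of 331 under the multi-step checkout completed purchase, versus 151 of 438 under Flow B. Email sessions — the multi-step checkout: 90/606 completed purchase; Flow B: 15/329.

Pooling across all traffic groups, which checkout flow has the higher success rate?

Display: the multi-step checkout 495/542 = 91.3%, Flow B 571/697 = 81.9% → the multi-step checkout
Search: the multi-step checkout 199/366 = 54.4%, Flow B 207/469 = 44.1% → the multi-step checkout
Social: the multi-step checkout 146/331 = 44.1%, Flow B 151/438 = 34.5% → the multi-step checkout
Email: the multi-step checkout 90/606 = 14.9%, Flow B 15/329 = 4.6% → the multi-step checkout
Overall: the multi-step checkout 930/1845 = 50.4%, Flow B 944/1933 = 48.8% → the multi-step checkout

the multi-step checkout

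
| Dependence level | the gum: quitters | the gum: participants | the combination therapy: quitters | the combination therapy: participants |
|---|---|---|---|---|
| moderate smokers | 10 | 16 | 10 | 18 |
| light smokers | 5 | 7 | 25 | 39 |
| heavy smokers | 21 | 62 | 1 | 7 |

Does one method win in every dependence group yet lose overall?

Yes

Moderate smokers: the gum 10/16 = 62.5%, the combination therapy 10/18 = 55.6% → the gum
Light smokers: the gum 5/7 = 71.4%, the combination therapy 25/39 = 64.1% → the gum
Heavy smokers: the gum 21/62 = 33.9%, the combination therapy 1/7 = 14.3% → the gum
Overall: the gum 36/85 = 42.4%, the combination therapy 36/64 = 56.2% → the combination therapy
The gum wins each dependence group but the combination therapy wins overall — the comparison reverses. The gum's participants skew toward heavy smokers, which has a lower base rate.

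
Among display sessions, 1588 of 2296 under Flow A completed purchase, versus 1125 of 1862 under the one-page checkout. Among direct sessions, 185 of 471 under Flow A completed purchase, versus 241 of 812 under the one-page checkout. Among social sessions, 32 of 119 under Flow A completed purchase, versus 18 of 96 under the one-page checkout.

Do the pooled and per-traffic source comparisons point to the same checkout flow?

Yes

Display: Flow A 1588/2296 = 69.2%, the one-page checkout 1125/1862 = 60.4% → Flow A
Direct: Flow A 185/471 = 39.3%, the one-page checkout 241/812 = 29.7% → Flow A
Social: Flow A 32/119 = 26.9%, the one-page checkout 18/96 = 18.8% → Flow A
Overall: Flow A 1805/2886 = 62.5%, the one-page checkout 1384/2770 = 50.0% → Flow A
Flow A wins overall and in every traffic group — no reversal.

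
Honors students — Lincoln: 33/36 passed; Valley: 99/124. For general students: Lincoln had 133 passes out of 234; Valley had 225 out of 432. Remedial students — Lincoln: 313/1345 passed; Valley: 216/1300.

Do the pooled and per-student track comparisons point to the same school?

Yes

Honors: Lincoln 33/36 = 91.7%, Valley 99/124 = 79.8% → Lincoln
General: Lincoln 133/234 = 56.8%, Valley 225/432 = 52.1% → Lincoln
Remedial: Lincoln 313/1345 = 23.3%, Valley 216/1300 = 16.6% → Lincoln
Overall: Lincoln 479/1615 = 29.7%, Valley 540/1856 = 29.1% → Lincoln
Lincoln wins overall and in every student group — no reversal.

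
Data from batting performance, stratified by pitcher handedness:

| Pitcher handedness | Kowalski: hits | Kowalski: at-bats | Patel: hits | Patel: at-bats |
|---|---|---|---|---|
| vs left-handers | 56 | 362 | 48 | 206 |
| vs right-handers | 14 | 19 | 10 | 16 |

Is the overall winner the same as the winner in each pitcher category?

Vs left-handers: Kowalski 56/362 = 15.5%, Patel 48/206 = 23.3% → Patel
Vs right-handers: Kowalski 14/19 = 73.7%, Patel 10/16 = 62.5% → Kowalski
Overall: Kowalski 70/381 = 18.4%, Patel 58/222 = 26.1% → Patel
Neither sweeps: Kowalski wins 1 of 2 groups, Patel wins 1. Patel wins overall but not every group — no Simpson reversal.

No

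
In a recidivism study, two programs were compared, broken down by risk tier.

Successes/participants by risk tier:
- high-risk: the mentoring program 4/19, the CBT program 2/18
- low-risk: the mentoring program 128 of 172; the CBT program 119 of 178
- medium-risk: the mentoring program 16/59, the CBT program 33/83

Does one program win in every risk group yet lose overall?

No

High-risk: the mentoring program 4/19 = 21.1%, the CBT program 2/18 = 11.1% → the mentoring program
Low-risk: the mentoring program 128/172 = 74.4%, the CBT program 119/178 = 66.9% → the mentoring program
Medium-risk: the mentoring program 16/59 = 27.1%, the CBT program 33/83 = 39.8% → the CBT program
Overall: the mentoring program 148/250 = 59.2%, the CBT program 154/279 = 55.2% → the mentoring program
Neither sweeps: the mentoring program wins 2 of 3 groups, the CBT program wins 1. The mentoring program wins overall but not every group — no Simpson reversal.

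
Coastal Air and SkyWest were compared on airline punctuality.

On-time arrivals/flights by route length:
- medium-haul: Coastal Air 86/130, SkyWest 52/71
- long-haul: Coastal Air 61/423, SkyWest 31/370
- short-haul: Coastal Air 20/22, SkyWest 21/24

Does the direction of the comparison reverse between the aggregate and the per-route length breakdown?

No

Medium-haul: Coastal Air 86/130 = 66.2%, SkyWest 52/71 = 73.2% → SkyWest
Long-haul: Coastal Air 61/423 = 14.4%, SkyWest 31/370 = 8.4% → Coastal Air
Short-haul: Coastal Air 20/22 = 90.9%, SkyWest 21/24 = 87.5% → Coastal Air
Overall: Coastal Air 167/575 = 29.0%, SkyWest 104/465 = 22.4% → Coastal Air
Neither sweeps: Coastal Air wins 2 of 3 groups, SkyWest wins 1. Coastal Air wins overall but not every group — no Simpson reversal.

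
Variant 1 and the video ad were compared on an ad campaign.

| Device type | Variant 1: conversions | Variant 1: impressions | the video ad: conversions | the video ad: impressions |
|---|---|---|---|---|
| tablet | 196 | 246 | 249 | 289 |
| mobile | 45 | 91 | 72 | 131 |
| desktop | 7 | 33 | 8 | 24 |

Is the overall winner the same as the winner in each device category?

Yes

Tablet: Variant 1 196/246 = 79.7%, the video ad 249/289 = 86.2% → the video ad
Mobile: Variant 1 45/91 = 49.5%, the video ad 72/131 = 55.0% → the video ad
Desktop: Variant 1 7/33 = 21.2%, the video ad 8/24 = 33.3% → the video ad
Overall: Variant 1 248/370 = 67.0%, the video ad 329/444 = 74.1% → the video ad
The video ad wins overall and in every device group — no reversal.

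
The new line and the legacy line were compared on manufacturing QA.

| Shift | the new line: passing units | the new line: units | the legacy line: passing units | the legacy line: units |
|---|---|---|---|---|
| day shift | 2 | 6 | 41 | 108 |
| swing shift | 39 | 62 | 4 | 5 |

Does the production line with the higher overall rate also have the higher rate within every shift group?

No

Day shift: the new line 2/6 = 33.3%, the legacy line 41/108 = 38.0% → the legacy line
Swing shift: the new line 39/62 = 62.9%, the legacy line 4/5 = 80.0% → the legacy line
Overall: the new line 41/68 = 60.3%, the legacy line 45/113 = 39.8% → the new line
The legacy line wins each shift group but the new line wins overall — the comparison reverses. The legacy line's units skew toward day shift, which has a lower base rate.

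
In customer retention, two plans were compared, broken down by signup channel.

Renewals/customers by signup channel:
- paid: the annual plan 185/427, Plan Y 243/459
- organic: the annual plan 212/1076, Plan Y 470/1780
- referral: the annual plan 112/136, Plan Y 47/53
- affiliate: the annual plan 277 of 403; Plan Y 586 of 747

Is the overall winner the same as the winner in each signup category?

Paid: the annual plan 185/427 = 43.3%, Plan Y 243/459 = 52.9% → Plan Y
Organic: the annual plan 212/1076 = 19.7%, Plan Y 470/1780 = 26.4% → Plan Y
Referral: the annual plan 112/136 = 82.4%, Plan Y 47/53 = 88.7% → Plan Y
Affiliate: the annual plan 277/403 = 68.7%, Plan Y 586/747 = 78.4% → Plan Y
Overall: the annual plan 786/2042 = 38.5%, Plan Y 1346/3039 = 44.3% → Plan Y
Plan Y wins overall and in every signup group — no reversal.

Yes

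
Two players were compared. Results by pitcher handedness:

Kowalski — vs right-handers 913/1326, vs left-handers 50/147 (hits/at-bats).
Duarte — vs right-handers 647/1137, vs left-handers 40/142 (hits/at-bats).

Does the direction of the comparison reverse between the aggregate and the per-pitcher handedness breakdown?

No

Vs right-handers: Kowalski 913/1326 = 68.9%, Duarte 647/1137 = 56.9% → Kowalski
Vs left-handers: Kowalski 50/147 = 34.0%, Duarte 40/142 = 28.2% → Kowalski
Overall: Kowalski 963/1473 = 65.4%, Duarte 687/1279 = 53.7% → Kowalski
Kowalski wins overall and in every pitcher group — no reversal.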